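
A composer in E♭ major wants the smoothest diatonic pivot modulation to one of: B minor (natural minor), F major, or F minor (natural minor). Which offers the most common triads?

F minor

Triads of E♭ major: E♭ (I), Fm (ii), Gm (iii), A♭ (IV), B♭ (V), Cm (vi), Ddim (vii°).
B minor (natural minor) shares 0: none.
F major shares 2: Gm, B♭.
F minor (natural minor) shares 4: E♭, Fm, A♭, Cm.
The most common triads (4) are shared with F minor.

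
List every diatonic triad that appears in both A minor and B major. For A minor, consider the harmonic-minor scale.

Triads in A minor (harmonic minor): A minor (i), B diminished (ii°), C augmented (III+), D minor (iv), E major (V), F major (VI), G♯ diminished (vii°).
Triads in B major: B major (I), C♯ minor (ii), D♯ minor (iii), E major (IV), F♯ major (V), G♯ minor (vi), A♯ diminished (vii°).
Shared triads with their functions: E major (V in A minor, IV in B major).

E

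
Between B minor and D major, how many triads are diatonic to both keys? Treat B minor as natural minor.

Diatonic triads of B minor (natural minor): B minor (i), C# diminished (ii°), D major (III), E minor (iv), F# minor (v), G major (VI), A major (VII).
Diatonic triads of D major: D major (I), E minor (ii), F# minor (iii), G major (IV), A major (V), B minor (vi), C# diminished (vii°).
Matching root and quality in both lists: B minor, C# diminished, D major, E minor, F# minor, G major, A major.
That gives 7 common triads.

7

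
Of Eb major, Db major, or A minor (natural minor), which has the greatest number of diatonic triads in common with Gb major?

Db major

Triads of Gb major: Gb major (I), Ab minor (ii), Bb minor (iii), Cb major (IV), Db major (V), Eb minor (vi), F diminished (vii°).
Eb major shares 0: none.
Db major shares 4: Gb, Bbm, Db, Ebm.
A minor (natural minor) shares 0: none.
The most common triads (4) are shared with Db major.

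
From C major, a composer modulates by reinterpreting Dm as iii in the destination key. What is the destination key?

The numeral iii denotes a minor triad on scale degree 3. With D on degree 3, the tonic of the new key is B♭.
Degree 3 carries a minor triad in major keys, so the destination is B♭ major.
Check: the diatonic triads of B♭ major are B♭ (I), Cm (ii), Dm (iii), E♭ (IV), F (V), Gm (vi), Adim (vii°) — Dm is indeed iii.

B♭ major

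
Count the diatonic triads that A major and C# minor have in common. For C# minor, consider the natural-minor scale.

Diatonic triads of A major: A major (I), B minor (ii), C# minor (iii), D major (IV), E major (V), F# minor (vi), G# diminished (vii°).
Diatonic triads of C# minor (natural minor): C# minor (i), D# diminished (ii°), E major (III), F# minor (iv), G# minor (v), A major (VI), B major (VII).
Matching root and quality in both lists: A major, C# minor, E major, F# minor.
That gives 4 common triads.

4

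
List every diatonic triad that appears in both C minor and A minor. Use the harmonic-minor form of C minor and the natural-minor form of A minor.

Triads in C minor (harmonic minor): C minor (i), D diminished (ii°), E♭ augmented (III+), F minor (iv), G major (V), A♭ major (VI), B diminished (vii°).
Triads in A minor (natural minor): A minor (i), B diminished (ii°), C major (III), D minor (iv), E minor (v), F major (VI), G major (VII).
Shared triads with their functions: G major (V in C minor, VII in A minor); B diminished (vii° in C minor, ii° in A minor).

G, Bdim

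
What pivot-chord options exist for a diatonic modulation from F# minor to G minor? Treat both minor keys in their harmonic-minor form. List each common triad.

Triads in F# minor (harmonic minor): F#m (i), G#dim (ii°), Aaug (III+), Bm (iv), C# (V), D (VI), E#dim (vii°).
Triads in G minor (harmonic minor): Gm (i), Adim (ii°), Bbaug (III+), Cm (iv), D (V), Eb (VI), F#dim (vii°).
Shared triads with their functions: D (VI in F# minor, V in G minor).

D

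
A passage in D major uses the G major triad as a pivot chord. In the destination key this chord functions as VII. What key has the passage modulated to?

The numeral VII denotes a major triad on scale degree 7. With G on degree 7, the tonic of the new key is A.
Degree 7 carries a major triad in natural-minor keys, so the destination is A minor.
Check: the diatonic triads of A minor (natural minor) are Am (i), Bdim (ii°), C (III), Dm (iv), Em (v), F (VI), G (VII) — G major is indeed VII.

A minor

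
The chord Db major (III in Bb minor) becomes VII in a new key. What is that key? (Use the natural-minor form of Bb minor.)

The numeral VII denotes a major triad on scale degree 7. With Db on degree 7, the tonic of the new key is Eb.
Degree 7 carries a major triad in natural-minor keys, so the destination is Eb minor.
Check: the diatonic triads of Eb minor (natural minor) are Ebm (i), Fdim (ii°), Gb (III), Abm (iv), Bbm (v), Cb (VI), Db (VII) — Db major is indeed VII.

Eb minor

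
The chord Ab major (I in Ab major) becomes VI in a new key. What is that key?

C minor

The numeral VI denotes a major triad on scale degree 6. With Ab on degree 6, the tonic of the new key is C.
Degree 6 carries a major triad in minor keys, so the destination is C minor.
Check: the diatonic triads of C minor (natural minor) are Cm (i), Ddim (ii°), Eb (III), Fm (iv), Gm (v), Ab (VI), Bb (VII) — Ab major is indeed VI.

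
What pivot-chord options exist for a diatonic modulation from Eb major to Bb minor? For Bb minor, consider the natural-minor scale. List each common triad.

Triads in Eb major: Eb (I), Fm (ii), Gm (iii), Ab (IV), Bb (V), Cm (vi), Ddim (vii°).
Triads in Bb minor (natural minor): Bbm (i), Cdim (ii°), Db (III), Ebm (iv), Fm (v), Gb (VI), Ab (VII).
Shared triads with their functions: Fm (ii in Eb major, v in Bb minor); Ab (IV in Eb major, VII in Bb minor).

Fm, Ab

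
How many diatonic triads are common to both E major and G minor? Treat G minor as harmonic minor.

0

Diatonic triads of E major: E (I), F#m (ii), G#m (iii), A (IV), B (V), C#m (vi), D#dim (vii°).
Diatonic triads of G minor (harmonic minor): Gm (i), Adim (ii°), Bbaug (III+), Cm (iv), D (V), Eb (VI), F#dim (vii°).
No triad has the same root and quality in both keys.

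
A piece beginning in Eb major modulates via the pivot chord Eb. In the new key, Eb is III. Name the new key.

C minor

The numeral III denotes a major triad on scale degree 3. With Eb on degree 3, the tonic of the new key is C.
Degree 3 carries a major triad in natural-minor keys, so the destination is C minor.
Check: the diatonic triads of C minor (natural minor) are Cm (i), Ddim (ii°), Eb (III), Fm (iv), Gm (v), Ab (VI), Bb (VII) — Eb is indeed III.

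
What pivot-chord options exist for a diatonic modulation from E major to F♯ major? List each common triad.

G♯m, B

Triads in E major: E major (I), F♯ minor (ii), G♯ minor (iii), A major (IV), B major (V), C♯ minor (vi), D♯ diminished (vii°).
Triads in F♯ major: F♯ major (I), G♯ minor (ii), A♯ minor (iii), B major (IV), C♯ major (V), D♯ minor (vi), E♯ diminished (vii°).
Shared triads with their functions: G♯ minor (iii in E major, ii in F♯ major); B major (V in E major, IV in F♯ major).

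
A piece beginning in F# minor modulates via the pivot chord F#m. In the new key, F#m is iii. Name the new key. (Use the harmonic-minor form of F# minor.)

D major

The numeral iii denotes a minor triad on scale degree 3. With F# on degree 3, the tonic of the new key is D.
Degree 3 carries a minor triad in major keys, so the destination is D major.
Check: the diatonic triads of D major are D (I), Em (ii), F#m (iii), G (IV), A (V), Bm (vi), C#dim (vii°) — F#m is indeed iii.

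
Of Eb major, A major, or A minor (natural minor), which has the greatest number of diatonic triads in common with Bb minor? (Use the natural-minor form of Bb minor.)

Eb major

Triads of Bb minor (natural minor): Bbm (i), Cdim (ii°), Db (III), Ebm (iv), Fm (v), Gb (VI), Ab (VII).
Eb major shares 2: Fm, Ab.
A major shares 0: none.
A minor (natural minor) shares 0: none.
The most common triads (2) are shared with Eb major.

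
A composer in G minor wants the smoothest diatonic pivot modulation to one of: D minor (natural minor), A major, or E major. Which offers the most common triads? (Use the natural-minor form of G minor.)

D minor

Triads of G minor (natural minor): Gm (i), Adim (ii°), Bb (III), Cm (iv), Dm (v), Eb (VI), F (VII).
D minor (natural minor) shares 4: Gm, Bb, Dm, F.
A major shares 0: none.
E major shares 0: none.
The most common triads (4) are shared with D minor.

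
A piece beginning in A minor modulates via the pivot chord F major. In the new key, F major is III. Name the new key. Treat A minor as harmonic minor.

The numeral III denotes a major triad on scale degree 3. With F on degree 3, the tonic of the new key is D.
Degree 3 carries a major triad in natural-minor keys, so the destination is D minor.
Check: the diatonic triads of D minor (natural minor) are Dm (i), Edim (ii°), F (III), Gm (iv), Am (v), B♭ (VI), C (VII) — F major is indeed III.

D minor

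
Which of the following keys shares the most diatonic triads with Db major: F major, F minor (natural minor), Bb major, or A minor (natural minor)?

F minor

Triads of Db major: Db major (I), Eb minor (ii), F minor (iii), Gb major (IV), Ab major (V), Bb minor (vi), C diminished (vii°).
F major shares 0: none.
F minor (natural minor) shares 4: Db, Fm, Ab, Bbm.
Bb major shares 0: none.
A minor (natural minor) shares 0: none.
The most common triads (4) are shared with F minor.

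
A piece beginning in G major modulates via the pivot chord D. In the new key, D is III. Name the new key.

The numeral III denotes a major triad on scale degree 3. With D on degree 3, the tonic of the new key is B.
Degree 3 carries a major triad in natural-minor keys, so the destination is B minor.
Check: the diatonic triads of B minor (natural minor) are Bm (i), C♯dim (ii°), D (III), Em (iv), F♯m (v), G (VI), A (VII) — D is indeed III.

B minor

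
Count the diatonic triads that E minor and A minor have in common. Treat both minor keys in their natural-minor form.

4

Diatonic triads of E minor (natural minor): Em (i), F♯dim (ii°), G (III), Am (iv), Bm (v), C (VI), D (VII).
Diatonic triads of A minor (natural minor): Am (i), Bdim (ii°), C (III), Dm (iv), Em (v), F (VI), G (VII).
Matching root and quality in both lists: Em, G, Am, C.
That gives 4 common triads.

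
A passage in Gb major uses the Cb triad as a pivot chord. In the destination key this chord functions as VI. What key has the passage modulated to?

Eb minor

The numeral VI denotes a major triad on scale degree 6. With Cb on degree 6, the tonic of the new key is Eb.
Degree 6 carries a major triad in minor keys, so the destination is Eb minor.
Check: the diatonic triads of Eb minor (natural minor) are Ebm (i), Fdim (ii°), Gb (III), Abm (iv), Bbm (v), Cb (VI), Db (VII) — Cb is indeed VI.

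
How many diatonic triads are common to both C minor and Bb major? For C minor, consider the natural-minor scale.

4

Diatonic triads of C minor (natural minor): C minor (i), D diminished (ii°), Eb major (III), F minor (iv), G minor (v), Ab major (VI), Bb major (VII).
Diatonic triads of Bb major: Bb major (I), C minor (ii), D minor (iii), Eb major (IV), F major (V), G minor (vi), A diminished (vii°).
Matching root and quality in both lists: C minor, Eb major, G minor, Bb major.
That gives 4 common triads.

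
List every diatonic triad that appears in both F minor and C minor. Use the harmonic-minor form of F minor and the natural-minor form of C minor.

Triads in F minor (harmonic minor): Fm (i), Gdim (ii°), A♭aug (III+), B♭m (iv), C (V), D♭ (VI), Edim (vii°).
Triads in C minor (natural minor): Cm (i), Ddim (ii°), E♭ (III), Fm (iv), Gm (v), A♭ (VI), B♭ (VII).
Shared triads with their functions: Fm (i in F minor, iv in C minor).

Fm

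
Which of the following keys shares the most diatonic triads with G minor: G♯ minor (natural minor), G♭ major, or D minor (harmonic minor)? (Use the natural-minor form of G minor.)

Triads of G minor (natural minor): Gm (i), Adim (ii°), B♭ (III), Cm (iv), Dm (v), E♭ (VI), F (VII).
G♯ minor (natural minor) shares 0: none.
G♭ major shares 0: none.
D minor (harmonic minor) shares 3: Gm, B♭, Dm.
The most common triads (3) are shared with D minor.

D minor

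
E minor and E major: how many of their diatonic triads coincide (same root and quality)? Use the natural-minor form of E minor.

Diatonic triads of E minor (natural minor): E minor (i), F# diminished (ii°), G major (III), A minor (iv), B minor (v), C major (VI), D major (VII).
Diatonic triads of E major: E major (I), F# minor (ii), G# minor (iii), A major (IV), B major (V), C# minor (vi), D# diminished (vii°).
No triad has the same root and quality in both keys.

0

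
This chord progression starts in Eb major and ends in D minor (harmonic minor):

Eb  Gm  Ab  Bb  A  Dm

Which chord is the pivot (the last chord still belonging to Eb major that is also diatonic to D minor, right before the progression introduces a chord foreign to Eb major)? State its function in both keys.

Bb — V in Eb major, VI in D minor

Chords diatonic to Eb major: Eb, Fm, Gm, Ab, Bb, Cm, Ddim.
Reading the progression, the first chord not in that set is A, so the modulation leaves Eb major there.
The chord immediately before A is Bb, which is diatonic to both keys: V in Eb major and VI in D minor.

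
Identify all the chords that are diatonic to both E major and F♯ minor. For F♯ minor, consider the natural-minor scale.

Triads in E major: E (I), F♯m (ii), G♯m (iii), A (IV), B (V), C♯m (vi), D♯dim (vii°).
Triads in F♯ minor (natural minor): F♯m (i), G♯dim (ii°), A (III), Bm (iv), C♯m (v), D (VI), E (VII).
Shared triads with their functions: E (I in E major, VII in F♯ minor); F♯m (ii in E major, i in F♯ minor); A (IV in E major, III in F♯ minor); C♯m (vi in E major, v in F♯ minor).

E, F♯m, A, C♯m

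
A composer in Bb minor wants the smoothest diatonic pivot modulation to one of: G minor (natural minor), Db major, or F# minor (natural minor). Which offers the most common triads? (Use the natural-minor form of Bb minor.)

Db major

Triads of Bb minor (natural minor): Bb minor (i), C diminished (ii°), Db major (III), Eb minor (iv), F minor (v), Gb major (VI), Ab major (VII).
G minor (natural minor) shares 0: none.
Db major shares 7: Bbm, Cdim, Db, Ebm, Fm, Gb, Ab.
F# minor (natural minor) shares 0: none.
The most common triads (7) are shared with Db major.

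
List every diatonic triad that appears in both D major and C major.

Triads in D major: D major (I), E minor (ii), F♯ minor (iii), G major (IV), A major (V), B minor (vi), C♯ diminished (vii°).
Triads in C major: C major (I), D minor (ii), E minor (iii), F major (IV), G major (V), A minor (vi), B diminished (vii°).
Shared triads with their functions: E minor (ii in D major, iii in C major); G major (IV in D major, V in C major).

Em, G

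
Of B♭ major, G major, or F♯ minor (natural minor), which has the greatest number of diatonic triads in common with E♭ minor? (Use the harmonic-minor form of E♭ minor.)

B♭ major

Triads of E♭ minor (harmonic minor): E♭ minor (i), F diminished (ii°), G♭ augmented (III+), A♭ minor (iv), B♭ major (V), C♭ major (VI), D diminished (vii°).
B♭ major shares 1: B♭.
G major shares 0: none.
F♯ minor (natural minor) shares 0: none.
The most common triads (1) are shared with B♭ major.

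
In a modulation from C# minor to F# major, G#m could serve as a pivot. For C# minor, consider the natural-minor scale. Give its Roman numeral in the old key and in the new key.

The scale of C# minor (natural minor) is C# D# E F# G# A B; G# is degree 5, and the triad built there (G#-B-D#) is minor, so it is v.
The scale of F# major is F# G# A# B C# D# E#; G# is degree 2, and the triad built there (G#-B-D#) is minor, so it is ii.

v in C# minor; ii in F# major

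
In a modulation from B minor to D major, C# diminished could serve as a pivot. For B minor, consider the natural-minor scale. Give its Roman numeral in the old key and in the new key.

The scale of B minor (natural minor) is B C# D E F# G A; C# is degree 2, and the triad built there (C#-E-G) is diminished, so it is ii°.
The scale of D major is D E F# G A B C#; C# is degree 7, and the triad built there (C#-E-G) is diminished, so it is vii°.

ii° in B minor; vii° in D major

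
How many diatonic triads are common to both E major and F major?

Diatonic triads of E major: E (I), F#m (ii), G#m (iii), A (IV), B (V), C#m (vi), D#dim (vii°).
Diatonic triads of F major: F (I), Gm (ii), Am (iii), Bb (IV), C (V), Dm (vi), Edim (vii°).
No triad has the same root and quality in both keys.

0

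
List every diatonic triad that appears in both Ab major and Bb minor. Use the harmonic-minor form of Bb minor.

Triads in Ab major: Ab (I), Bbm (ii), Cm (iii), Db (IV), Eb (V), Fm (vi), Gdim (vii°).
Triads in Bb minor (harmonic minor): Bbm (i), Cdim (ii°), Dbaug (III+), Ebm (iv), F (V), Gb (VI), Adim (vii°).
Shared triads with their functions: Bbm (ii in Ab major, i in Bb minor).

Bbm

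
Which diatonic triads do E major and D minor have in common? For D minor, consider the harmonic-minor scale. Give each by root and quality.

Triads in E major: E (I), F♯m (ii), G♯m (iii), A (IV), B (V), C♯m (vi), D♯dim (vii°).
Triads in D minor (harmonic minor): Dm (i), Edim (ii°), Faug (III+), Gm (iv), A (V), B♭ (VI), C♯dim (vii°).
Shared triads with their functions: A (IV in E major, V in D minor).

A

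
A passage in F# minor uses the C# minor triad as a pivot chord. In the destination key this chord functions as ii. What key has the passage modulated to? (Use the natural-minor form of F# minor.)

B major

The numeral ii denotes a minor triad on scale degree 2. With C# on degree 2, the tonic of the new key is B.
Degree 2 carries a minor triad in major keys, so the destination is B major.
Check: the diatonic triads of B major are B (I), C#m (ii), D#m (iii), E (IV), F# (V), G#m (vi), A#dim (vii°) — C# minor is indeed ii.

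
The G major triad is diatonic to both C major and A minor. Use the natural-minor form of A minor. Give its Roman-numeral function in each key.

The scale of C major is C D E F G A B; G is degree 5, and the triad built there (G-B-D) is major, so it is V.
The scale of A minor (natural minor) is A B C D E F G; G is degree 7, and the triad built there (G-B-D) is major, so it is VII.

V in C major; VII in A minor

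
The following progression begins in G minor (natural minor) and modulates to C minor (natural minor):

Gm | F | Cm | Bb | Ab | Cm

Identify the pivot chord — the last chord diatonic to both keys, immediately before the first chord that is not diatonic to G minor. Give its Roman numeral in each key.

Chords diatonic to G minor: Gm, Adim, Bb, Cm, Dm, Eb, F.
Reading the progression, the first chord not in that set is Ab, so the modulation leaves G minor there.
The chord immediately before Ab is Bb, which is diatonic to both keys: III in G minor and VII in C minor.

Bb — III in G minor, VII in C minor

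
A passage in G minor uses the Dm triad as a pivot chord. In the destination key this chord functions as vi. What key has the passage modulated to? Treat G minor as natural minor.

F major

The numeral vi denotes a minor triad on scale degree 6. With D on degree 6, the tonic of the new key is F.
Degree 6 carries a minor triad in major keys, so the destination is F major.
Check: the diatonic triads of F major are F (I), Gm (ii), Am (iii), Bb (IV), C (V), Dm (vi), Edim (vii°) — Dm is indeed vi.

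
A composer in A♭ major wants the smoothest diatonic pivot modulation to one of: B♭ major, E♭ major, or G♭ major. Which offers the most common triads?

Triads of A♭ major: A♭ major (I), B♭ minor (ii), C minor (iii), D♭ major (IV), E♭ major (V), F minor (vi), G diminished (vii°).
B♭ major shares 2: Cm, E♭.
E♭ major shares 4: A♭, Cm, E♭, Fm.
G♭ major shares 2: B♭m, D♭.
The most common triads (4) are shared with E♭ major.

E♭ major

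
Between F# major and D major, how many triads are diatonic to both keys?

0

Diatonic triads of F# major: F# (I), G#m (ii), A#m (iii), B (IV), C# (V), D#m (vi), E#dim (vii°).
Diatonic triads of D major: D (I), Em (ii), F#m (iii), G (IV), A (V), Bm (vi), C#dim (vii°).
No triad has the same root and quality in both keys.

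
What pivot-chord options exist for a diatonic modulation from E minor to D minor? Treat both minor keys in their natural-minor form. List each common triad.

Triads in E minor (natural minor): Em (i), F♯dim (ii°), G (III), Am (iv), Bm (v), C (VI), D (VII).
Triads in D minor (natural minor): Dm (i), Edim (ii°), F (III), Gm (iv), Am (v), B♭ (VI), C (VII).
Shared triads with their functions: Am (iv in E minor, v in D minor); C (VI in E minor, VII in D minor).

Am, C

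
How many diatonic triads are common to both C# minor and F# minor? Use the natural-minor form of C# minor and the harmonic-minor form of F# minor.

1

Diatonic triads of C# minor (natural minor): C#m (i), D#dim (ii°), E (III), F#m (iv), G#m (v), A (VI), B (VII).
Diatonic triads of F# minor (harmonic minor): F#m (i), G#dim (ii°), Aaug (III+), Bm (iv), C# (V), D (VI), E#dim (vii°).
Matching root and quality in both lists: F#m.
That gives 1 common triad.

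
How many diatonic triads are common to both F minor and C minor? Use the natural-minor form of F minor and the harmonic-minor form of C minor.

Diatonic triads of F minor (natural minor): Fm (i), Gdim (ii°), A♭ (III), B♭m (iv), Cm (v), D♭ (VI), E♭ (VII).
Diatonic triads of C minor (harmonic minor): Cm (i), Ddim (ii°), E♭aug (III+), Fm (iv), G (V), A♭ (VI), Bdim (vii°).
Matching root and quality in both lists: Fm, A♭, Cm.
That gives 3 common triads.

3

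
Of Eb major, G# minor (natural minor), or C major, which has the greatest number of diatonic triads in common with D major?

Triads of D major: D major (I), E minor (ii), F# minor (iii), G major (IV), A major (V), B minor (vi), C# diminished (vii°).
Eb major shares 0: none.
G# minor (natural minor) shares 0: none.
C major shares 2: Em, G.
The most common triads (2) are shared with C major.

C major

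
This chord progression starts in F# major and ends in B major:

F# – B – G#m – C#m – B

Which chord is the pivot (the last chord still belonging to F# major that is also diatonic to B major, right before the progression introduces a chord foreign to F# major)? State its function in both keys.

G#m — ii in F# major, vi in B major

Chords diatonic to F# major: F#, G#m, A#m, B, C#, D#m, E#dim.
Reading the progression, the first chord not in that set is C#m, so the modulation leaves F# major there.
The chord immediately before C#m is G#m, which is diatonic to both keys: ii in F# major and vi in B major.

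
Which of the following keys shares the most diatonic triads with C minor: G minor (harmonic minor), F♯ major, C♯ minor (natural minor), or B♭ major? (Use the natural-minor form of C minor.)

B♭ major

Triads of C minor (natural minor): C minor (i), D diminished (ii°), E♭ major (III), F minor (iv), G minor (v), A♭ major (VI), B♭ major (VII).
G minor (harmonic minor) shares 3: Cm, E♭, Gm.
F♯ major shares 0: none.
C♯ minor (natural minor) shares 0: none.
B♭ major shares 4: Cm, E♭, Gm, B♭.
The most common triads (4) are shared with B♭ major.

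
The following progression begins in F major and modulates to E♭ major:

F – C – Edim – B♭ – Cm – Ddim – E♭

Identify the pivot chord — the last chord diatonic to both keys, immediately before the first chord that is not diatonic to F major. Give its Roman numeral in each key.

B♭ — IV in F major, V in E♭ major

Chords diatonic to F major: F, Gm, Am, B♭, C, Dm, Edim.
Reading the progression, the first chord not in that set is Cm, so the modulation leaves F major there.
The chord immediately before Cm is B♭, which is diatonic to both keys: IV in F major and V in E♭ major.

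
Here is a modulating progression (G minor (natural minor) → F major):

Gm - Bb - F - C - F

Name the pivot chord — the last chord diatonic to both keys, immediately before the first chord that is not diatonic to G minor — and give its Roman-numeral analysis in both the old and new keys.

F — VII in G minor, I in F major

Chords diatonic to G minor: Gm, Adim, Bb, Cm, Dm, Eb, F.
Reading the progression, the first chord not in that set is C, so the modulation leaves G minor there.
The chord immediately before C is F, which is diatonic to both keys: VII in G minor and I in F major.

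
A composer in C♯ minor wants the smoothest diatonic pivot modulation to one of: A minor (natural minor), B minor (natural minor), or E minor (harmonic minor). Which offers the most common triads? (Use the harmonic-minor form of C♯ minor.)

B minor

Triads of C♯ minor (harmonic minor): C♯ minor (i), D♯ diminished (ii°), E augmented (III+), F♯ minor (iv), G♯ major (V), A major (VI), B♯ diminished (vii°).
A minor (natural minor) shares 0: none.
B minor (natural minor) shares 2: F♯m, A.
E minor (harmonic minor) shares 1: D♯dim.
The most common triads (2) are shared with B minor.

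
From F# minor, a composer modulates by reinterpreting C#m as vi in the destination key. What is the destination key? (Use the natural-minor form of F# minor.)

E major

The numeral vi denotes a minor triad on scale degree 6. With C# on degree 6, the tonic of the new key is E.
Degree 6 carries a minor triad in major keys, so the destination is E major.
Check: the diatonic triads of E major are E (I), F#m (ii), G#m (iii), A (IV), B (V), C#m (vi), D#dim (vii°) — C#m is indeed vi.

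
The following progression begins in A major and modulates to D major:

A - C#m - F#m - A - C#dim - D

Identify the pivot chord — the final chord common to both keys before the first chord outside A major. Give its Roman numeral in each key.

Chords diatonic to A major: A, Bm, C#m, D, E, F#m, G#dim.
Reading the progression, the first chord not in that set is C#dim, so the modulation leaves A major there.
The chord immediately before C#dim is A, which is diatonic to both keys: I in A major and V in D major.

A — I in A major, V in D major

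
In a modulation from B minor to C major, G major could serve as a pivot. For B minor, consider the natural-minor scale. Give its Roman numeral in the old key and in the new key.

VI in B minor; V in C major

The scale of B minor (natural minor) is B C# D E F# G A; G is degree 6, and the triad built there (G-B-D) is major, so it is VI.
The scale of C major is C D E F G A B; G is degree 5, and the triad built there (G-B-D) is major, so it is V.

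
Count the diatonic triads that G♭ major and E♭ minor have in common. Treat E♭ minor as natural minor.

7

Diatonic triads of G♭ major: G♭ (I), A♭m (ii), B♭m (iii), C♭ (IV), D♭ (V), E♭m (vi), Fdim (vii°).
Diatonic triads of E♭ minor (natural minor): E♭m (i), Fdim (ii°), G♭ (III), A♭m (iv), B♭m (v), C♭ (VI), D♭ (VII).
Matching root and quality in both lists: G♭, A♭m, B♭m, C♭, D♭, E♭m, Fdim.
That gives 7 common triads.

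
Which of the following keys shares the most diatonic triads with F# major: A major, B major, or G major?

B major

Triads of F# major: F# (I), G#m (ii), A#m (iii), B (IV), C# (V), D#m (vi), E#dim (vii°).
A major shares 0: none.
B major shares 4: F#, G#m, B, D#m.
G major shares 0: none.
The most common triads (4) are shared with B major.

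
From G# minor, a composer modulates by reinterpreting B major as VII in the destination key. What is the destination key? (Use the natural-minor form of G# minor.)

C# minor

The numeral VII denotes a major triad on scale degree 7. With B on degree 7, the tonic of the new key is C#.
Degree 7 carries a major triad in natural-minor keys, so the destination is C# minor.
Check: the diatonic triads of C# minor (natural minor) are C#m (i), D#dim (ii°), E (III), F#m (iv), G#m (v), A (VI), B (VII) — B major is indeed VII.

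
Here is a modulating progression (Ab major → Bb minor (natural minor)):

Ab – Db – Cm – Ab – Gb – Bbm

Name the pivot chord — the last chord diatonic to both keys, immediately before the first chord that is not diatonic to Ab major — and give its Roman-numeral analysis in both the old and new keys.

Ab — I in Ab major, VII in Bb minor

Chords diatonic to Ab major: Ab, Bbm, Cm, Db, Eb, Fm, Gdim.
Reading the progression, the first chord not in that set is Gb, so the modulation leaves Ab major there.
The chord immediately before Gb is Ab, which is diatonic to both keys: I in Ab major and VII in Bb minor.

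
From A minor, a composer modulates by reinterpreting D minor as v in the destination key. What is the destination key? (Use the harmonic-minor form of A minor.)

The numeral v denotes a minor triad on scale degree 5. With D on degree 5, the tonic of the new key is G.
Degree 5 carries a minor triad in natural-minor keys, so the destination is G minor.
Check: the diatonic triads of G minor (natural minor) are Gm (i), Adim (ii°), B♭ (III), Cm (iv), Dm (v), E♭ (VI), F (VII) — D minor is indeed v.

G minor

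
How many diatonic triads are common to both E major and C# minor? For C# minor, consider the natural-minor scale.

7

Diatonic triads of E major: E major (I), F# minor (ii), G# minor (iii), A major (IV), B major (V), C# minor (vi), D# diminished (vii°).
Diatonic triads of C# minor (natural minor): C# minor (i), D# diminished (ii°), E major (III), F# minor (iv), G# minor (v), A major (VI), B major (VII).
Matching root and quality in both lists: E major, F# minor, G# minor, A major, B major, C# minor, D# diminished.
That gives 7 common triads.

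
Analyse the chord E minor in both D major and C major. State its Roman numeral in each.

The scale of D major is D E F♯ G A B C♯; E is degree 2, and the triad built there (E-G-B) is minor, so it is ii.
The scale of C major is C D E F G A B; E is degree 3, and the triad built there (E-G-B) is minor, so it is iii.

ii in D major; iii in C major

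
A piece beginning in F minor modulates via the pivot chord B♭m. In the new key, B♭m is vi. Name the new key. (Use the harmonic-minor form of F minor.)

D♭ major

The numeral vi denotes a minor triad on scale degree 6. With B♭ on degree 6, the tonic of the new key is D♭.
Degree 6 carries a minor triad in major keys, so the destination is D♭ major.
Check: the diatonic triads of D♭ major are D♭ (I), E♭m (ii), Fm (iii), G♭ (IV), A♭ (V), B♭m (vi), Cdim (vii°) — B♭m is indeed vi.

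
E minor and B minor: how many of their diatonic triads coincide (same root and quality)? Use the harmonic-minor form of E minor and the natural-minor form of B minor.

Diatonic triads of E minor (harmonic minor): E minor (i), F♯ diminished (ii°), G augmented (III+), A minor (iv), B major (V), C major (VI), D♯ diminished (vii°).
Diatonic triads of B minor (natural minor): B minor (i), C♯ diminished (ii°), D major (III), E minor (iv), F♯ minor (v), G major (VI), A major (VII).
Matching root and quality in both lists: E minor.
That gives 1 common triad.

1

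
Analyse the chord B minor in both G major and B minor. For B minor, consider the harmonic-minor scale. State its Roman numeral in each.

The scale of G major is G A B C D E F#; B is degree 3, and the triad built there (B-D-F#) is minor, so it is iii.
The scale of B minor (harmonic minor) is B C# D E F# G A#; B is degree 1, and the triad built there (B-D-F#) is minor, so it is i.

iii in G major; i in B minor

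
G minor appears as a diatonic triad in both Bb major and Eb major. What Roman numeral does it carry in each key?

The scale of Bb major is Bb C D Eb F G A; G is degree 6, and the triad built there (G-Bb-D) is minor, so it is vi.
The scale of Eb major is Eb F G Ab Bb C D; G is degree 3, and the triad built there (G-Bb-D) is minor, so it is iii.

vi in Bb major; iii in Eb major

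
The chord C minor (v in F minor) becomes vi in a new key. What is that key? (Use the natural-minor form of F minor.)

The numeral vi denotes a minor triad on scale degree 6. With C on degree 6, the tonic of the new key is Eb.
Degree 6 carries a minor triad in major keys, so the destination is Eb major.
Check: the diatonic triads of Eb major are Eb (I), Fm (ii), Gm (iii), Ab (IV), Bb (V), Cm (vi), Ddim (vii°) — C minor is indeed vi.

Eb major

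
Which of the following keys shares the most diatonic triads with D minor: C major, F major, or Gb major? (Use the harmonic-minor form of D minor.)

Triads of D minor (harmonic minor): Dm (i), Edim (ii°), Faug (III+), Gm (iv), A (V), Bb (VI), C#dim (vii°).
C major shares 1: Dm.
F major shares 4: Dm, Edim, Gm, Bb.
Gb major shares 0: none.
The most common triads (4) are shared with F major.

F major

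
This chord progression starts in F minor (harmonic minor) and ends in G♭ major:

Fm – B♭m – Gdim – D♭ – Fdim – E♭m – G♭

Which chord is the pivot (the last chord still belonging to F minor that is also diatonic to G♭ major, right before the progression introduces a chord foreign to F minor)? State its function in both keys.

D♭ — VI in F minor, V in G♭ major

Chords diatonic to F minor: Fm, Gdim, A♭aug, B♭m, C, D♭, Edim.
Reading the progression, the first chord not in that set is Fdim, so the modulation leaves F minor there.
The chord immediately before Fdim is D♭, which is diatonic to both keys: VI in F minor and V in G♭ major.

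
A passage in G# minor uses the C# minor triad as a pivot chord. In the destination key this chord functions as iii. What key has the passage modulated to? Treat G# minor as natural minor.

A major

The numeral iii denotes a minor triad on scale degree 3. With C# on degree 3, the tonic of the new key is A.
Degree 3 carries a minor triad in major keys, so the destination is A major.
Check: the diatonic triads of A major are A (I), Bm (ii), C#m (iii), D (IV), E (V), F#m (vi), G#dim (vii°) — C# minor is indeed iii.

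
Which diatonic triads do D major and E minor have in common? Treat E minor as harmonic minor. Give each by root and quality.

Triads in D major: D (I), Em (ii), F♯m (iii), G (IV), A (V), Bm (vi), C♯dim (vii°).
Triads in E minor (harmonic minor): Em (i), F♯dim (ii°), Gaug (III+), Am (iv), B (V), C (VI), D♯dim (vii°).
Shared triads with their functions: Em (ii in D major, i in E minor).

Em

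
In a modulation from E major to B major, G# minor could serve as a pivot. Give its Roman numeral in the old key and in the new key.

The scale of E major is E F# G# A B C# D#; G# is degree 3, and the triad built there (G#-B-D#) is minor, so it is iii.
The scale of B major is B C# D# E F# G# A#; G# is degree 6, and the triad built there (G#-B-D#) is minor, so it is vi.

iii in E major; vi in B major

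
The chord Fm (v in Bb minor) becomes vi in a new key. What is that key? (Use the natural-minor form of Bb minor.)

The numeral vi denotes a minor triad on scale degree 6. With F on degree 6, the tonic of the new key is Ab.
Degree 6 carries a minor triad in major keys, so the destination is Ab major.
Check: the diatonic triads of Ab major are Ab (I), Bbm (ii), Cm (iii), Db (IV), Eb (V), Fm (vi), Gdim (vii°) — Fm is indeed vi.

Ab major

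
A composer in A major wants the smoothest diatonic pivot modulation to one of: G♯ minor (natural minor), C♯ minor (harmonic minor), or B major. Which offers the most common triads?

Triads of A major: A (I), Bm (ii), C♯m (iii), D (IV), E (V), F♯m (vi), G♯dim (vii°).
G♯ minor (natural minor) shares 2: C♯m, E.
C♯ minor (harmonic minor) shares 3: A, C♯m, F♯m.
B major shares 2: C♯m, E.
The most common triads (3) are shared with C♯ minor.

C♯ minor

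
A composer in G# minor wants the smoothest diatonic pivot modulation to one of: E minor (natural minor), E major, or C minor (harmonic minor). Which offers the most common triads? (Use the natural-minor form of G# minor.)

E major

Triads of G# minor (natural minor): G#m (i), A#dim (ii°), B (III), C#m (iv), D#m (v), E (VI), F# (VII).
E minor (natural minor) shares 0: none.
E major shares 4: G#m, B, C#m, E.
C minor (harmonic minor) shares 0: none.
The most common triads (4) are shared with E major.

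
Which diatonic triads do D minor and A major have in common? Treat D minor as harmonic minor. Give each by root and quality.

A

Triads in D minor (harmonic minor): D minor (i), E diminished (ii°), F augmented (III+), G minor (iv), A major (V), B♭ major (VI), C♯ diminished (vii°).
Triads in A major: A major (I), B minor (ii), C♯ minor (iii), D major (IV), E major (V), F♯ minor (vi), G♯ diminished (vii°).
Shared triads with their functions: A major (V in D minor, I in A major).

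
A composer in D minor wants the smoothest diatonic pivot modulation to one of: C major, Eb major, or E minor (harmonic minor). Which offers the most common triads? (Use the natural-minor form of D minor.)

Triads of D minor (natural minor): Dm (i), Edim (ii°), F (III), Gm (iv), Am (v), Bb (VI), C (VII).
C major shares 4: Dm, F, Am, C.
Eb major shares 2: Gm, Bb.
E minor (harmonic minor) shares 2: Am, C.
The most common triads (4) are shared with C major.

C major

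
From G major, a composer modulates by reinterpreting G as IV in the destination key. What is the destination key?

The numeral IV denotes a major triad on scale degree 4. With G on degree 4, the tonic of the new key is D.
Degree 4 carries a major triad in major keys, so the destination is D major.
Check: the diatonic triads of D major are D (I), Em (ii), F#m (iii), G (IV), A (V), Bm (vi), C#dim (vii°) — G is indeed IV.

D major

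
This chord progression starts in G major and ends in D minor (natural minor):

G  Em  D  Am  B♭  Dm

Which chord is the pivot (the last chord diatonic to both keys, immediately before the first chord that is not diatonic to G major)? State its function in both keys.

Am — ii in G major, v in D minor

Chords diatonic to G major: G, Am, Bm, C, D, Em, F♯dim.
Reading the progression, the first chord not in that set is B♭, so the modulation leaves G major there.
The chord immediately before B♭ is Am, which is diatonic to both keys: ii in G major and v in D minor.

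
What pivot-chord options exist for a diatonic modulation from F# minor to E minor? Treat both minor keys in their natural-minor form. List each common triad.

Bm, D

Triads in F# minor (natural minor): F#m (i), G#dim (ii°), A (III), Bm (iv), C#m (v), D (VI), E (VII).
Triads in E minor (natural minor): Em (i), F#dim (ii°), G (III), Am (iv), Bm (v), C (VI), D (VII).
Shared triads with their functions: Bm (iv in F# minor, v in E minor); D (VI in F# minor, VII in E minor).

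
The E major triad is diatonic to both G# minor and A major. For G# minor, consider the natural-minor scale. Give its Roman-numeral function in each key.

The scale of G# minor (natural minor) is G# A# B C# D# E F#; E is degree 6, and the triad built there (E-G#-B) is major, so it is VI.
The scale of A major is A B C# D E F# G#; E is degree 5, and the triad built there (E-G#-B) is major, so it is V.

VI in G# minor; V in A major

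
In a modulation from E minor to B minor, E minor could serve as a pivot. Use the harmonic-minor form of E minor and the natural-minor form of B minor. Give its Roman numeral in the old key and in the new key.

The scale of E minor (harmonic minor) is E F# G A B C D#; E is degree 1, and the triad built there (E-G-B) is minor, so it is i.
The scale of B minor (natural minor) is B C# D E F# G A; E is degree 4, and the triad built there (E-G-B) is minor, so it is iv.

i in E minor; iv in B minor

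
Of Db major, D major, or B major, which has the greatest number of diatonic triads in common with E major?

B major

Triads of E major: E major (I), F# minor (ii), G# minor (iii), A major (IV), B major (V), C# minor (vi), D# diminished (vii°).
Db major shares 0: none.
D major shares 2: F#m, A.
B major shares 4: E, G#m, B, C#m.
The most common triads (4) are shared with B major.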